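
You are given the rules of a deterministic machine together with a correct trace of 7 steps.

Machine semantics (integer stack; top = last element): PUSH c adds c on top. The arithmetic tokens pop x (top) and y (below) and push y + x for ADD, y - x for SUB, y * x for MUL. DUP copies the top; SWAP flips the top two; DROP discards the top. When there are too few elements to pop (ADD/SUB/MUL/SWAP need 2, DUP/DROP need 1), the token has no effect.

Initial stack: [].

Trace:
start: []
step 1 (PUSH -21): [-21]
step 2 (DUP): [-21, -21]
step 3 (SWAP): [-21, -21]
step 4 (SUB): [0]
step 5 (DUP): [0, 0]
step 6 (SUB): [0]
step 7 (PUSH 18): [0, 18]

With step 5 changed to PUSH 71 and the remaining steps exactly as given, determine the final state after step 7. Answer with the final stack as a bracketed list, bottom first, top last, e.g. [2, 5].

(re-executing from step 5 with the substitution; state before step 5: [0])
step 5 (PUSH 71): [0, 71]
step 6 (SUB): [-71]
step 7 (PUSH 18): [-71, 18]

[-71, 18]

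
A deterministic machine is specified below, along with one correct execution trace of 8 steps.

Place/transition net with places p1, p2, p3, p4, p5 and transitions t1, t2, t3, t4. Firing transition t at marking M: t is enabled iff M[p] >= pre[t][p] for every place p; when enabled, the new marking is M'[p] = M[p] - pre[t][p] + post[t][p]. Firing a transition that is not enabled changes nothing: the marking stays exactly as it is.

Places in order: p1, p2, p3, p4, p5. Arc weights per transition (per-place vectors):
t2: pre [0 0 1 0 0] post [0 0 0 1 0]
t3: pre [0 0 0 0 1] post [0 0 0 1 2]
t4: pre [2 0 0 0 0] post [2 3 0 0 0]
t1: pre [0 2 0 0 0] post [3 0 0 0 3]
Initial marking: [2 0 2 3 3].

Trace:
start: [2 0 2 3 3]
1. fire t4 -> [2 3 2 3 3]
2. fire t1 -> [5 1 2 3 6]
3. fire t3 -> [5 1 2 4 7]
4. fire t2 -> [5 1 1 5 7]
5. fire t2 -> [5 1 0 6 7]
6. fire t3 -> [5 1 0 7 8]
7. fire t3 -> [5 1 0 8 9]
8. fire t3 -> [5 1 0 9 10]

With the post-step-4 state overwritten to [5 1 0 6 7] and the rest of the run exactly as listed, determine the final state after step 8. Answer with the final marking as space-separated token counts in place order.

state after step 4 := [5 1 0 6 7]
5. fire t2 -> [5 1 0 6 7]
6. fire t3 -> [5 1 0 7 8]
7. fire t3 -> [5 1 0 8 9]
8. fire t3 -> [5 1 0 9 10]

5 1 0 9 10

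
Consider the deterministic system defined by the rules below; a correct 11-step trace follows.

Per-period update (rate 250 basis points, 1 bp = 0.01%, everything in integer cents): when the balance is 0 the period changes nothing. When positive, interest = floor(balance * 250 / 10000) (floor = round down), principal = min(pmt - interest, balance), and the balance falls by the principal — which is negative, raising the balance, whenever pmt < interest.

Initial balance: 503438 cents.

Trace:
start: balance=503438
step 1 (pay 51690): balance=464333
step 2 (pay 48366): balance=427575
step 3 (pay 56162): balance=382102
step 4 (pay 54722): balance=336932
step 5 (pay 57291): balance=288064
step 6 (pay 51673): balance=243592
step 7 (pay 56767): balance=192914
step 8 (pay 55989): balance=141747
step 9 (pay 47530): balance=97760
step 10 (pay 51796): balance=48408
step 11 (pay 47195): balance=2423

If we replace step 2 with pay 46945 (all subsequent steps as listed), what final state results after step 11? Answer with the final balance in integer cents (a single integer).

4196

(re-executing from step 2 with the substitution; state before step 2: balance=464333)
step 2 (pay 46945): balance=428996
step 3 (pay 56162): balance=383558
step 4 (pay 54722): balance=338424
step 5 (pay 57291): balance=289593
step 6 (pay 51673): balance=245159
step 7 (pay 56767): balance=194520
step 8 (pay 55989): balance=143394
step 9 (pay 47530): balance=99448
step 10 (pay 51796): balance=50138
step 11 (pay 47195): balance=4196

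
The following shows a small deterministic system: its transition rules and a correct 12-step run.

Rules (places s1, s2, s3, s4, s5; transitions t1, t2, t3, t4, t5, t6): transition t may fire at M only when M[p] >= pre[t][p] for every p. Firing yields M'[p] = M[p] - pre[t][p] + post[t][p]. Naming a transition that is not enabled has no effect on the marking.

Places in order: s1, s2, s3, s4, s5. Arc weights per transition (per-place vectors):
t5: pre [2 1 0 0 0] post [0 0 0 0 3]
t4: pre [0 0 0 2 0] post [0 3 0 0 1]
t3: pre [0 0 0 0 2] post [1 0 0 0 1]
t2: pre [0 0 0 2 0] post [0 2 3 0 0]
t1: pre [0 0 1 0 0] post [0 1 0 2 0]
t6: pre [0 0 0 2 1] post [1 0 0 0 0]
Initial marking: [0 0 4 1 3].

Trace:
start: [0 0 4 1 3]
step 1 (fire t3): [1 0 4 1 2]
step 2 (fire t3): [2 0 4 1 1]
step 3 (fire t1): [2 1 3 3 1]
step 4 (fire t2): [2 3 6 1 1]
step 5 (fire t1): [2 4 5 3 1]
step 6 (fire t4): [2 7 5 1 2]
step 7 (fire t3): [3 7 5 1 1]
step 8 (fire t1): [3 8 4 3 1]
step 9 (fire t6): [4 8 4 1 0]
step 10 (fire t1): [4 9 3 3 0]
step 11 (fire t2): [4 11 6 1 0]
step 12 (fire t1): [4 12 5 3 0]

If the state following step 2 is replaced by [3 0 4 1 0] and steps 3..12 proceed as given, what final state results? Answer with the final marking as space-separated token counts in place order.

state after step 2 := [3 0 4 1 0]
step 3 (fire t1): [3 1 3 3 0]
step 4 (fire t2): [3 3 6 1 0]
step 5 (fire t1): [3 4 5 3 0]
step 6 (fire t4): [3 7 5 1 1]
step 7 (fire t3): [3 7 5 1 1]
step 8 (fire t1): [3 8 4 3 1]
step 9 (fire t6): [4 8 4 1 0]
step 10 (fire t1): [4 9 3 3 0]
step 11 (fire t2): [4 11 6 1 0]
step 12 (fire t1): [4 12 5 3 0]

4 12 5 3 0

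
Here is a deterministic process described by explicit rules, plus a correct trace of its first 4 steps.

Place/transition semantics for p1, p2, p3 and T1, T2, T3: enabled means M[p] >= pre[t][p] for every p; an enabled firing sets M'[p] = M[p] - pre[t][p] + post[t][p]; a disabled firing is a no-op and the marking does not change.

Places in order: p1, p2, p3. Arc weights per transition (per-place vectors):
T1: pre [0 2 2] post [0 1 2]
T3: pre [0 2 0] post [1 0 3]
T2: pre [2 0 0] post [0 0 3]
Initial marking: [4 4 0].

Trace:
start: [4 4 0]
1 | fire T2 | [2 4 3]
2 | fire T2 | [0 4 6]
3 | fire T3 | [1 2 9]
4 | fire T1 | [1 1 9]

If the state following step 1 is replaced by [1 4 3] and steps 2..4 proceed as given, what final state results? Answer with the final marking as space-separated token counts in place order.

state after step 1 := [1 4 3]
2 | fire T2 | [1 4 3]
3 | fire T3 | [2 2 6]
4 | fire T1 | [2 1 6]

2 1 6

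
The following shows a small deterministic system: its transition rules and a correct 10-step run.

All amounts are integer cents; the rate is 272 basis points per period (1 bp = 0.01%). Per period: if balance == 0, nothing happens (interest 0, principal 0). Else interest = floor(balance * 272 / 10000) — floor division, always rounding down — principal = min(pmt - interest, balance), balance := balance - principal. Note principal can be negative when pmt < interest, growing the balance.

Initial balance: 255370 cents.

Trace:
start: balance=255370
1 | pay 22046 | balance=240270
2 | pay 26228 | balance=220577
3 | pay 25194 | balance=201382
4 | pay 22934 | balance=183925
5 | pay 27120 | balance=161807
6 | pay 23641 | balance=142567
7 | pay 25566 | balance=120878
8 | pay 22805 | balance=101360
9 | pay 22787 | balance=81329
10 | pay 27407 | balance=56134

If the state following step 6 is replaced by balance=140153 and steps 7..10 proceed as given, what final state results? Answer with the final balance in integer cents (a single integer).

state after step 6 := balance=140153
7 | pay 25566 | balance=118399
8 | pay 22805 | balance=98814
9 | pay 22787 | balance=78714
10 | pay 27407 | balance=53448

53448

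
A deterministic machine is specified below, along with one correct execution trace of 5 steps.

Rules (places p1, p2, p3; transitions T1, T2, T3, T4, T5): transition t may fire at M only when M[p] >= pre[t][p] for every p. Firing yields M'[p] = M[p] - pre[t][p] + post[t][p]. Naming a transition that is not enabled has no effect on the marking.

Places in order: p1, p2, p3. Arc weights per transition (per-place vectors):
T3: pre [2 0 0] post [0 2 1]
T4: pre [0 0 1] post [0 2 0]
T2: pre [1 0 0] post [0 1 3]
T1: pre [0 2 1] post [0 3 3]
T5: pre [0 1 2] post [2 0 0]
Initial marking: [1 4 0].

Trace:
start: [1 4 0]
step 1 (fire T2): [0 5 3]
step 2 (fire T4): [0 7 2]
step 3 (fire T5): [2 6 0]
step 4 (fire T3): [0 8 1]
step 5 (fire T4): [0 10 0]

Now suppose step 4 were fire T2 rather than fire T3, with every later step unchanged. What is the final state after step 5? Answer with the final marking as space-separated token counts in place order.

(re-executing from step 4 with the substitution; state before step 4: [2 6 0])
step 4 (fire T2): [1 7 3]
step 5 (fire T4): [1 9 2]

1 9 2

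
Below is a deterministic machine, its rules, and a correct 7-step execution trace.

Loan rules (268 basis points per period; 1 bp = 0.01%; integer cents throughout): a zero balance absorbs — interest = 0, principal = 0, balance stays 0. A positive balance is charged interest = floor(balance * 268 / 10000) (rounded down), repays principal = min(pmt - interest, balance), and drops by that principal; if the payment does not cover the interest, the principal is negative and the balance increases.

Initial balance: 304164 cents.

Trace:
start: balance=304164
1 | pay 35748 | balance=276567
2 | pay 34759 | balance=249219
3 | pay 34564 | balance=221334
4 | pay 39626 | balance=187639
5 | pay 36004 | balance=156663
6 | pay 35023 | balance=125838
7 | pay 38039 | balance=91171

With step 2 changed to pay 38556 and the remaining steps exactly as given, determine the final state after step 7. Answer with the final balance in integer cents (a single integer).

86838

(re-executing from step 2 with the substitution; state before step 2: balance=276567)
2 | pay 38556 | balance=245422
3 | pay 34564 | balance=217435
4 | pay 39626 | balance=183636
5 | pay 36004 | balance=152553
6 | pay 35023 | balance=121618
7 | pay 38039 | balance=86838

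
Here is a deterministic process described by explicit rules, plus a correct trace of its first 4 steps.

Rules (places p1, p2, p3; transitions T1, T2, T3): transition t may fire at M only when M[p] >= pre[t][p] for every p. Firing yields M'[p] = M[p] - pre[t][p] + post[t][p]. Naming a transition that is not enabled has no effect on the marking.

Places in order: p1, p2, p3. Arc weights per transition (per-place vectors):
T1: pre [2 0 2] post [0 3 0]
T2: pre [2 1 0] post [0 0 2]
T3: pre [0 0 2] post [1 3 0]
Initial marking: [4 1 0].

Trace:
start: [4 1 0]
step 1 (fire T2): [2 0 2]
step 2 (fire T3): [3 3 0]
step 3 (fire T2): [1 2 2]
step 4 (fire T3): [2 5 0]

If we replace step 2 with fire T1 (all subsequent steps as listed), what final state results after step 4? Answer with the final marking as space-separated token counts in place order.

(re-executing from step 2 with the substitution; state before step 2: [2 0 2])
step 2 (fire T1): [0 3 0]
step 3 (fire T2): [0 3 0]
step 4 (fire T3): [0 3 0]

0 3 0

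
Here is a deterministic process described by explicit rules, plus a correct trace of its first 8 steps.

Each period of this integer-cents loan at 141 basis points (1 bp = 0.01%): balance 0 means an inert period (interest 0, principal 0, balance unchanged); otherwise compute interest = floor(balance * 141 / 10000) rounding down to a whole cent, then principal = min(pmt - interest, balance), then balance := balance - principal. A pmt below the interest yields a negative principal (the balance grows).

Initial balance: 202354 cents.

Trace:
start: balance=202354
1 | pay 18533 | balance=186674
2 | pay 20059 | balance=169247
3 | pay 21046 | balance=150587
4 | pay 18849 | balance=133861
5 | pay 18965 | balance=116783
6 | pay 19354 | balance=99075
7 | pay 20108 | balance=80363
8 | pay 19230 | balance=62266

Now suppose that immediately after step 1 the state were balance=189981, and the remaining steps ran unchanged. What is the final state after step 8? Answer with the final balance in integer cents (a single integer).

state after step 1 := balance=189981
2 | pay 20059 | balance=172600
3 | pay 21046 | balance=153987
4 | pay 18849 | balance=137309
5 | pay 18965 | balance=120280
6 | pay 19354 | balance=102621
7 | pay 20108 | balance=83959
8 | pay 19230 | balance=65912

65912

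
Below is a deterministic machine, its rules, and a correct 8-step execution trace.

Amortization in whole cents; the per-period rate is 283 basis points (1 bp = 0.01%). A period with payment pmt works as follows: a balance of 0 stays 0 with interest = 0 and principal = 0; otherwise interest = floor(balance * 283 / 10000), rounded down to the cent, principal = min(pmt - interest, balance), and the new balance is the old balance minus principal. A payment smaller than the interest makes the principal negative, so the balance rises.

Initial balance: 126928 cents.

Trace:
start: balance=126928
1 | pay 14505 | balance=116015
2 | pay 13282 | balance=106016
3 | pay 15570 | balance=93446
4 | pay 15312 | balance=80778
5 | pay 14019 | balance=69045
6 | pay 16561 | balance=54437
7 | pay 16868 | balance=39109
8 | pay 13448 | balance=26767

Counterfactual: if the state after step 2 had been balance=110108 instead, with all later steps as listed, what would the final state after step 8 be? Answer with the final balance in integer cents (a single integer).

state after step 2 := balance=110108
3 | pay 15570 | balance=97654
4 | pay 15312 | balance=85105
5 | pay 14019 | balance=73494
6 | pay 16561 | balance=59012
7 | pay 16868 | balance=43814
8 | pay 13448 | balance=31605

31605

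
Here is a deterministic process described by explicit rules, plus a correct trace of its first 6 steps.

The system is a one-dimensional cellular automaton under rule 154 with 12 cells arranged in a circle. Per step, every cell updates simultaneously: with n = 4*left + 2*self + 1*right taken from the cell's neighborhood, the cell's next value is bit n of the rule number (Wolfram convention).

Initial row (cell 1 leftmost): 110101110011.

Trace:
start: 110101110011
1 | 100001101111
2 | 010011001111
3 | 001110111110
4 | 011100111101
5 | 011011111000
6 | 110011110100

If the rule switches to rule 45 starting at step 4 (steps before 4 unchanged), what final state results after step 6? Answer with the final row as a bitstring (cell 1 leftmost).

(re-executing steps 4..6 under rule 45; state before step 4: 001110111110)
4 | 101001100000
5 | 111001001110
6 | 100001001001

100001001001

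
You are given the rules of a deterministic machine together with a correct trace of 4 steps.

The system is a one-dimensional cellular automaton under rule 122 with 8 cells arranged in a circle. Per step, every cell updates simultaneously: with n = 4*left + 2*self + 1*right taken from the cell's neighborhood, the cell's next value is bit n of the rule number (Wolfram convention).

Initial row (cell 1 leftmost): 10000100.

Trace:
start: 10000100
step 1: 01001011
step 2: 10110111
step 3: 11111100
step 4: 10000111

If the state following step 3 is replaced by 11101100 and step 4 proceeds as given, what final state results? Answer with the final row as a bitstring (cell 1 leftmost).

state after step 3 := 11101100
step 4: 10111111

10111111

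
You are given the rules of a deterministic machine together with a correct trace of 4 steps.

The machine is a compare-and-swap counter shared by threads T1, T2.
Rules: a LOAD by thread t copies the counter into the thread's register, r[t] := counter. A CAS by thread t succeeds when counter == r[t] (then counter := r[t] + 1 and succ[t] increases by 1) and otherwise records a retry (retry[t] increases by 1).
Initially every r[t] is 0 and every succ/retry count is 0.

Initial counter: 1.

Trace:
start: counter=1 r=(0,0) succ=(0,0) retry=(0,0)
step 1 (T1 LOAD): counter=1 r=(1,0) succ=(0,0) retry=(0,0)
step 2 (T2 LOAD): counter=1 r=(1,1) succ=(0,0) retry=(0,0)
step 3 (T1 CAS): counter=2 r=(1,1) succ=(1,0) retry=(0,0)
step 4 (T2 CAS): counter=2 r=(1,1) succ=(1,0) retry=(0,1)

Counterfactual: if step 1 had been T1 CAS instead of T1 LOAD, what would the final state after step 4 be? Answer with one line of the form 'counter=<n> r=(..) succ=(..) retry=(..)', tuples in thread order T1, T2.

(re-executing from step 1 with the substitution; state before step 1: counter=1 r=(0,0) succ=(0,0) retry=(0,0))
step 1 (T1 CAS): counter=1 r=(0,0) succ=(0,0) retry=(1,0)
step 2 (T2 LOAD): counter=1 r=(0,1) succ=(0,0) retry=(1,0)
step 3 (T1 CAS): counter=1 r=(0,1) succ=(0,0) retry=(2,0)
step 4 (T2 CAS): counter=2 r=(0,1) succ=(0,1) retry=(2,0)

counter=2 r=(0,1) succ=(0,1) retry=(2,0)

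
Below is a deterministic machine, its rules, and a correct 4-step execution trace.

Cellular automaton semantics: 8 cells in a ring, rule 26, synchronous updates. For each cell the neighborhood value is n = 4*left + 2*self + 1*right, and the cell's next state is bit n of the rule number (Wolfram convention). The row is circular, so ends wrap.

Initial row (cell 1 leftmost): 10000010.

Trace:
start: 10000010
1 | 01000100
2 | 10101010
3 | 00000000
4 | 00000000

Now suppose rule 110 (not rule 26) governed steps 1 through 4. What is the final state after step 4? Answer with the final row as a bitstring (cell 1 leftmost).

(re-executing steps 1..4 under rule 110; state before step 1: 10000010)
1 | 10000111
2 | 10001100
3 | 10011101
4 | 10110111

10110111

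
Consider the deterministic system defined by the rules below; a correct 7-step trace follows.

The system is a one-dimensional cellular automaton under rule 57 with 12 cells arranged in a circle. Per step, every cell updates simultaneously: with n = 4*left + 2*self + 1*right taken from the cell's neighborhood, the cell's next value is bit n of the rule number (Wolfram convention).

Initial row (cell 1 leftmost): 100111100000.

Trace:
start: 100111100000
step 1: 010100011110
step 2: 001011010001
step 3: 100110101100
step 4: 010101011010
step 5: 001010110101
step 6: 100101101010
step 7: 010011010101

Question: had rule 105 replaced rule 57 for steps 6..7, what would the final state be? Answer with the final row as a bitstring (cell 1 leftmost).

110011001100

(re-executing steps 6..7 under rule 105; state before step 6: 001010110101)
step 6: 000101111010
step 7: 110011001100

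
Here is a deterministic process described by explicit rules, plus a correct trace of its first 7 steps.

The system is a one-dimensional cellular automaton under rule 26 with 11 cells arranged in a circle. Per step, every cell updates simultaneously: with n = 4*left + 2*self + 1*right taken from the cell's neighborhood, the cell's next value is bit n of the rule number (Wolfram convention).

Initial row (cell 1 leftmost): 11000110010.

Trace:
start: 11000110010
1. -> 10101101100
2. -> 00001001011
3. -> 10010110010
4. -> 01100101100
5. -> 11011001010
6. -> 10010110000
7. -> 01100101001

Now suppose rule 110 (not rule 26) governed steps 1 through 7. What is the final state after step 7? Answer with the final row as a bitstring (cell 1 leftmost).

10011000101

(re-executing steps 1..7 under rule 110; state before step 1: 11000110010)
1. -> 11001110111
2. -> 01011011100
3. -> 11111110100
4. -> 10000011101
5. -> 10000110111
6. -> 10001111100
7. -> 10011000101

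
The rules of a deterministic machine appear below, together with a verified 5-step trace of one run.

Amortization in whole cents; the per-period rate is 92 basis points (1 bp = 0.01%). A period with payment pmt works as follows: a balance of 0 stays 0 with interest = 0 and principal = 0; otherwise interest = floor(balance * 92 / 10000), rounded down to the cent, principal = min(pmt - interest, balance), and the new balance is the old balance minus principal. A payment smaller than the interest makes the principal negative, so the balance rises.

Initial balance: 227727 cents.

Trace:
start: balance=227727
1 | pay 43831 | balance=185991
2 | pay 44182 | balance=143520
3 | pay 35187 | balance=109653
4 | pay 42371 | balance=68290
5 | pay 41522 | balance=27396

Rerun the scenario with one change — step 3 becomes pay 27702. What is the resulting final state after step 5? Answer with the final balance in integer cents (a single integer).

(re-executing from step 3 with the substitution; state before step 3: balance=143520)
3 | pay 27702 | balance=117138
4 | pay 42371 | balance=75844
5 | pay 41522 | balance=35019

35019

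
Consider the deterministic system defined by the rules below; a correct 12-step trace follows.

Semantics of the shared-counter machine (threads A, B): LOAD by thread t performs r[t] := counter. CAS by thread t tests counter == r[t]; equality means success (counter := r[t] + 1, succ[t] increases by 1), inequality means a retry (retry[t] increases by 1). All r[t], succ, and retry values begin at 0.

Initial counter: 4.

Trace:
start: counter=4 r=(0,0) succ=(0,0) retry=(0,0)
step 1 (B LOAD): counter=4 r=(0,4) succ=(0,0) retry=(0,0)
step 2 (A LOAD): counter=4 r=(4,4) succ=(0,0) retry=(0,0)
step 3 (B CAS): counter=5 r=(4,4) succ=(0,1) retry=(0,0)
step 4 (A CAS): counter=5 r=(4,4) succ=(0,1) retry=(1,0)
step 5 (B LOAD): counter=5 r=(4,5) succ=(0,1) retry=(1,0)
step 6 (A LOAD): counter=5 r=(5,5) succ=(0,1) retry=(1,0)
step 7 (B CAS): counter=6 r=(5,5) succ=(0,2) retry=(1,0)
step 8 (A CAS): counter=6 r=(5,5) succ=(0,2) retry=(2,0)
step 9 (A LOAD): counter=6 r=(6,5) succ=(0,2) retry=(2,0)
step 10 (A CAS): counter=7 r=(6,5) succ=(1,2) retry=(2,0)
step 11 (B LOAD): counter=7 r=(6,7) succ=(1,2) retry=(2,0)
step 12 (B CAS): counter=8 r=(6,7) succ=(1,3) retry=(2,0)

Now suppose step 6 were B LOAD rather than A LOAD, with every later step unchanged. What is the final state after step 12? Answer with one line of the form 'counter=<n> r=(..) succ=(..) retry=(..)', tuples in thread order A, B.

counter=8 r=(6,7) succ=(1,3) retry=(2,0)

(re-executing from step 6 with the substitution; state before step 6: counter=5 r=(4,5) succ=(0,1) retry=(1,0))
step 6 (B LOAD): counter=5 r=(4,5) succ=(0,1) retry=(1,0)
step 7 (B CAS): counter=6 r=(4,5) succ=(0,2) retry=(1,0)
step 8 (A CAS): counter=6 r=(4,5) succ=(0,2) retry=(2,0)
step 9 (A LOAD): counter=6 r=(6,5) succ=(0,2) retry=(2,0)
step 10 (A CAS): counter=7 r=(6,5) succ=(1,2) retry=(2,0)
step 11 (B LOAD): counter=7 r=(6,7) succ=(1,2) retry=(2,0)
step 12 (B CAS): counter=8 r=(6,7) succ=(1,3) retry=(2,0)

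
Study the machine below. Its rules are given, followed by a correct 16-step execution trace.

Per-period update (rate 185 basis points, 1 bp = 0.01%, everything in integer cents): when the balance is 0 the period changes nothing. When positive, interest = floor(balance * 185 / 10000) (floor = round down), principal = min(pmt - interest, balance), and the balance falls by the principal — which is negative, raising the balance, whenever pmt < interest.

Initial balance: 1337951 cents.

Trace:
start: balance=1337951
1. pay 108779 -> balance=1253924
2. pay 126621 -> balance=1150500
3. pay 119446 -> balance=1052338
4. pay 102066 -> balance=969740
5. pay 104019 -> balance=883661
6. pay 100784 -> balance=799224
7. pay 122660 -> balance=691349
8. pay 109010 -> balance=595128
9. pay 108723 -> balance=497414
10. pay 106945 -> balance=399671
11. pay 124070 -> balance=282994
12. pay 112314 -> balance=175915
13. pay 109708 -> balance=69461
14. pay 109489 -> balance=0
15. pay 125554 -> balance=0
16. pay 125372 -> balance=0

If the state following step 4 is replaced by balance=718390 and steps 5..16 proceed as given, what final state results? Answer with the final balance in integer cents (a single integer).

state after step 4 := balance=718390
5. pay 104019 -> balance=627661
6. pay 100784 -> balance=538488
7. pay 122660 -> balance=425790
8. pay 109010 -> balance=324657
9. pay 108723 -> balance=221940
10. pay 106945 -> balance=119100
11. pay 124070 -> balance=0
12. pay 112314 -> balance=0
13. pay 109708 -> balance=0
14. pay 109489 -> balance=0
15. pay 125554 -> balance=0
16. pay 125372 -> balance=0

0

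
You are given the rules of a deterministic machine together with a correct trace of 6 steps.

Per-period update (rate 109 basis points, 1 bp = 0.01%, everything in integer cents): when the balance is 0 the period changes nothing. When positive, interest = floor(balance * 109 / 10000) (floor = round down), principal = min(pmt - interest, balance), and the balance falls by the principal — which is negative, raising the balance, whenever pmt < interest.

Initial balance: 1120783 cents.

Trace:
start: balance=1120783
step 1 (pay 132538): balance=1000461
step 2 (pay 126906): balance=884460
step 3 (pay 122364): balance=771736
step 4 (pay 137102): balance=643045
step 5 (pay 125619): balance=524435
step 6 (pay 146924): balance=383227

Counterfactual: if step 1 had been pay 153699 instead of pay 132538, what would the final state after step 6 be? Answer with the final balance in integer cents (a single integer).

360887

(re-executing from step 1 with the substitution; state before step 1: balance=1120783)
step 1 (pay 153699): balance=979300
step 2 (pay 126906): balance=863068
step 3 (pay 122364): balance=750111
step 4 (pay 137102): balance=621185
step 5 (pay 125619): balance=502336
step 6 (pay 146924): balance=360887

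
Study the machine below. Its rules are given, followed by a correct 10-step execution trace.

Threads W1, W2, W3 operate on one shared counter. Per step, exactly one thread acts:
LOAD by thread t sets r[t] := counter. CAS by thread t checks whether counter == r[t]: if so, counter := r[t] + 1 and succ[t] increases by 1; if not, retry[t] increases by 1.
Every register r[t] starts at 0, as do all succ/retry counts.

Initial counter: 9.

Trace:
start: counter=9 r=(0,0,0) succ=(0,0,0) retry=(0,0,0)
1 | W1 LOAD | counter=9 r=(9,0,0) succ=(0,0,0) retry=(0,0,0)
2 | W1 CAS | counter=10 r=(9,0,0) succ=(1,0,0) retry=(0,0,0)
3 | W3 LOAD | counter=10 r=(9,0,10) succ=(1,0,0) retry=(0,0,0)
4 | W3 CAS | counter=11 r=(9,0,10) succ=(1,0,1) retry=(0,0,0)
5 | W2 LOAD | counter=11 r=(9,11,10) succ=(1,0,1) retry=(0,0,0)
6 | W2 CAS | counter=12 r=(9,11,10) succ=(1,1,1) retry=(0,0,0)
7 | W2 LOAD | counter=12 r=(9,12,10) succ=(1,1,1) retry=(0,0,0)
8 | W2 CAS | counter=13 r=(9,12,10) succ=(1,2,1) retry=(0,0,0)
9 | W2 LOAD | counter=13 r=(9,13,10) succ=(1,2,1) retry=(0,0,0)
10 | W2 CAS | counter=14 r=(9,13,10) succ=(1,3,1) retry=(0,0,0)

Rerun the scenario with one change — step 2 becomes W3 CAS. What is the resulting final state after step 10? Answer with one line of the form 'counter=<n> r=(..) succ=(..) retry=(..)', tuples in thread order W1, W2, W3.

(re-executing from step 2 with the substitution; state before step 2: counter=9 r=(9,0,0) succ=(0,0,0) retry=(0,0,0))
2 | W3 CAS | counter=9 r=(9,0,0) succ=(0,0,0) retry=(0,0,1)
3 | W3 LOAD | counter=9 r=(9,0,9) succ=(0,0,0) retry=(0,0,1)
4 | W3 CAS | counter=10 r=(9,0,9) succ=(0,0,1) retry=(0,0,1)
5 | W2 LOAD | counter=10 r=(9,10,9) succ=(0,0,1) retry=(0,0,1)
6 | W2 CAS | counter=11 r=(9,10,9) succ=(0,1,1) retry=(0,0,1)
7 | W2 LOAD | counter=11 r=(9,11,9) succ=(0,1,1) retry=(0,0,1)
8 | W2 CAS | counter=12 r=(9,11,9) succ=(0,2,1) retry=(0,0,1)
9 | W2 LOAD | counter=12 r=(9,12,9) succ=(0,2,1) retry=(0,0,1)
10 | W2 CAS | counter=13 r=(9,12,9) succ=(0,3,1) retry=(0,0,1)

counter=13 r=(9,12,9) succ=(0,3,1) retry=(0,0,1)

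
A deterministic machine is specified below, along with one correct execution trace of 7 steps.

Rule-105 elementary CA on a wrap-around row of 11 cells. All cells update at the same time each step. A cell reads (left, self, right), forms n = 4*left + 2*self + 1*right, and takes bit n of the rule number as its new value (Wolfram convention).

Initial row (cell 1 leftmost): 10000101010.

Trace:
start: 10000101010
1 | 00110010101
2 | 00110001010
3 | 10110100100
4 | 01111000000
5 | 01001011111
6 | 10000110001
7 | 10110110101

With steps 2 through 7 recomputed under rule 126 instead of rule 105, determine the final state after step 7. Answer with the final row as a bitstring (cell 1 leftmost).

(re-executing steps 2..7 under rule 126; state before step 2: 00110010101)
2 | 11111111111
3 | 00000000000
4 | 00000000000
5 | 00000000000
6 | 00000000000
7 | 00000000000

00000000000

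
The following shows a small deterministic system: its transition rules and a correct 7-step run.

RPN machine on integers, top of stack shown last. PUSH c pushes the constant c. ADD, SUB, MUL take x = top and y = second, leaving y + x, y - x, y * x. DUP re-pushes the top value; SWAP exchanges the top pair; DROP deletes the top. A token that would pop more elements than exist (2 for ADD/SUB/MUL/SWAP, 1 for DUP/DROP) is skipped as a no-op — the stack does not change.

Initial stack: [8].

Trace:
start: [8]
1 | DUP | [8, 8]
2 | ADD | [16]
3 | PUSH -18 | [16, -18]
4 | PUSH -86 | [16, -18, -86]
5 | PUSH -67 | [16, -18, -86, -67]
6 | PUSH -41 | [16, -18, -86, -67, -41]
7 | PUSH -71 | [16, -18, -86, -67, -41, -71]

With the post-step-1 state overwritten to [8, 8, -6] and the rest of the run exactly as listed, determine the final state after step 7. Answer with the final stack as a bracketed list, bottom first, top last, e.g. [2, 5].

[8, 2, -18, -86, -67, -41, -71]

state after step 1 := [8, 8, -6]
2 | ADD | [8, 2]
3 | PUSH -18 | [8, 2, -18]
4 | PUSH -86 | [8, 2, -18, -86]
5 | PUSH -67 | [8, 2, -18, -86, -67]
6 | PUSH -41 | [8, 2, -18, -86, -67, -41]
7 | PUSH -71 | [8, 2, -18, -86, -67, -41, -71]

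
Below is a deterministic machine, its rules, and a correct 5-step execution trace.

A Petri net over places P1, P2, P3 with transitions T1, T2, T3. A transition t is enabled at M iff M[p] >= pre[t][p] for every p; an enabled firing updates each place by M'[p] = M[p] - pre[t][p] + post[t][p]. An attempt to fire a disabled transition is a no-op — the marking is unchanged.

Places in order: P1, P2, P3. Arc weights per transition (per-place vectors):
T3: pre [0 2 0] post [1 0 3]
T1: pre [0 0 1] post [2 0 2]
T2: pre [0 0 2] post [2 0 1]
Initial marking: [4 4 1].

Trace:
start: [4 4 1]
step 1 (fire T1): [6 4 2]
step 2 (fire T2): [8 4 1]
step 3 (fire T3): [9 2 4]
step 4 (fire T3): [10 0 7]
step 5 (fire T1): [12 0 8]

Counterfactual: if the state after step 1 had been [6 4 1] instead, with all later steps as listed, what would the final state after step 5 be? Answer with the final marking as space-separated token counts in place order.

state after step 1 := [6 4 1]
step 2 (fire T2): [6 4 1]
step 3 (fire T3): [7 2 4]
step 4 (fire T3): [8 0 7]
step 5 (fire T1): [10 0 8]

10 0 8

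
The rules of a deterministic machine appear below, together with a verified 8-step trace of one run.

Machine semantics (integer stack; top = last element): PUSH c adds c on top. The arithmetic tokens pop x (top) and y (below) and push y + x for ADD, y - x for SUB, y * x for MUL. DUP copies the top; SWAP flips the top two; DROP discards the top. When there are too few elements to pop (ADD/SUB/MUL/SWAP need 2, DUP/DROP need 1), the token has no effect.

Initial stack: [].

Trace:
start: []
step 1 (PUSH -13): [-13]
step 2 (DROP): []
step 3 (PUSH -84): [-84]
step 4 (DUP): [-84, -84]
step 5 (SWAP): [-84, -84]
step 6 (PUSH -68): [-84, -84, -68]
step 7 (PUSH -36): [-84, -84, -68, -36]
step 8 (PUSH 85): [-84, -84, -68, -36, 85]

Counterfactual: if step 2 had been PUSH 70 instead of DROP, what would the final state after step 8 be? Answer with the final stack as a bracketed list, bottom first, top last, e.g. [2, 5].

[-13, 70, -84, -84, -68, -36, 85]

(re-executing from step 2 with the substitution; state before step 2: [-13])
step 2 (PUSH 70): [-13, 70]
step 3 (PUSH -84): [-13, 70, -84]
step 4 (DUP): [-13, 70, -84, -84]
step 5 (SWAP): [-13, 70, -84, -84]
step 6 (PUSH -68): [-13, 70, -84, -84, -68]
step 7 (PUSH -36): [-13, 70, -84, -84, -68, -36]
step 8 (PUSH 85): [-13, 70, -84, -84, -68, -36, 85]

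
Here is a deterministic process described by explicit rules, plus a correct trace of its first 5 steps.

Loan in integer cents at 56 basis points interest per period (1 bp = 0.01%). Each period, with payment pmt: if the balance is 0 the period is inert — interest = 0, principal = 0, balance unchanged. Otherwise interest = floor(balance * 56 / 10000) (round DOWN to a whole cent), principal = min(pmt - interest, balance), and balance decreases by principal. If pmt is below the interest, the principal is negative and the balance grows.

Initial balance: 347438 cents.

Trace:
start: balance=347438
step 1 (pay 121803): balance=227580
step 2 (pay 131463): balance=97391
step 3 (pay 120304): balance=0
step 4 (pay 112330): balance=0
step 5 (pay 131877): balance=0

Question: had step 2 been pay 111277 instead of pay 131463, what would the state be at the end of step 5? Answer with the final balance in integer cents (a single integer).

(re-executing from step 2 with the substitution; state before step 2: balance=227580)
step 2 (pay 111277): balance=117577
step 3 (pay 120304): balance=0
step 4 (pay 112330): balance=0
step 5 (pay 131877): balance=0

0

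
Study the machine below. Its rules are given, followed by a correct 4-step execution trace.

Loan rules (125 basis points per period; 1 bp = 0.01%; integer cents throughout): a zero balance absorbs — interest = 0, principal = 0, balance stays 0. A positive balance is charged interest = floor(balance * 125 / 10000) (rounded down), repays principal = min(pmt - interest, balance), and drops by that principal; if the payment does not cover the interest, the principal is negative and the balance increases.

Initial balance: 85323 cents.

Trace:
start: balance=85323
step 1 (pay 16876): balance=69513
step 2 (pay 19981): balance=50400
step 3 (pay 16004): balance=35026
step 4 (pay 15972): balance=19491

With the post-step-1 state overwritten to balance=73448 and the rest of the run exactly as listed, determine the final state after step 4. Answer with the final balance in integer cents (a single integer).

state after step 1 := balance=73448
step 2 (pay 19981): balance=54385
step 3 (pay 16004): balance=39060
step 4 (pay 15972): balance=23576

23576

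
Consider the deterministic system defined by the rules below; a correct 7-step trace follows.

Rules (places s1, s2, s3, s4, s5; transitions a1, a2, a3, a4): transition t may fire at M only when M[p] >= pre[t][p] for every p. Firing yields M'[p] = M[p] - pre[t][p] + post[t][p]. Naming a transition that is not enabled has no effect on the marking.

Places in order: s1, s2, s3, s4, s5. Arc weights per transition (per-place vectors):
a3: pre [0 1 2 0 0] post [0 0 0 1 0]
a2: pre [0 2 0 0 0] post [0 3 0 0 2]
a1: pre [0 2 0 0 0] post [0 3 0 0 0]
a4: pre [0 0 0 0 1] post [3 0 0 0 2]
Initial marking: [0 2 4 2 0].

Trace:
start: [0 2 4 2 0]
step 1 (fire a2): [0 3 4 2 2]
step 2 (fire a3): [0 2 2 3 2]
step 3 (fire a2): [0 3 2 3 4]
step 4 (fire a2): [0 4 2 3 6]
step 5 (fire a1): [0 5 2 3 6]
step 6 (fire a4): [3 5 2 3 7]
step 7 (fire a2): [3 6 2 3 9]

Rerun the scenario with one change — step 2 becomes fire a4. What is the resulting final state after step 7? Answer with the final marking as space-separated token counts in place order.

(re-executing from step 2 with the substitution; state before step 2: [0 3 4 2 2])
step 2 (fire a4): [3 3 4 2 3]
step 3 (fire a2): [3 4 4 2 5]
step 4 (fire a2): [3 5 4 2 7]
step 5 (fire a1): [3 6 4 2 7]
step 6 (fire a4): [6 6 4 2 8]
step 7 (fire a2): [6 7 4 2 10]

6 7 4 2 10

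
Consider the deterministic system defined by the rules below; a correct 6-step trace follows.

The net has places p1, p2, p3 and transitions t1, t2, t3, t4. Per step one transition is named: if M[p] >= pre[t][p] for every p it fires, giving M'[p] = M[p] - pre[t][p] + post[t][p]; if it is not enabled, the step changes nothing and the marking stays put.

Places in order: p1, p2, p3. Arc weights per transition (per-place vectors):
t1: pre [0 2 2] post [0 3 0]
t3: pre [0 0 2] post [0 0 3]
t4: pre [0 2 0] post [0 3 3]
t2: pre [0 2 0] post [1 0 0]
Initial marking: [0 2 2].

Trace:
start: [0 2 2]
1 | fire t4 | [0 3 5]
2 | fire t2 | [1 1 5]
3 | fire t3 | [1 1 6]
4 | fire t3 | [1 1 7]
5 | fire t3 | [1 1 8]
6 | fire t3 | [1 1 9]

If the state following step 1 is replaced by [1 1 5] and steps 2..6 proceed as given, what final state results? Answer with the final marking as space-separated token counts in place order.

1 1 9

state after step 1 := [1 1 5]
2 | fire t2 | [1 1 5]
3 | fire t3 | [1 1 6]
4 | fire t3 | [1 1 7]
5 | fire t3 | [1 1 8]
6 | fire t3 | [1 1 9]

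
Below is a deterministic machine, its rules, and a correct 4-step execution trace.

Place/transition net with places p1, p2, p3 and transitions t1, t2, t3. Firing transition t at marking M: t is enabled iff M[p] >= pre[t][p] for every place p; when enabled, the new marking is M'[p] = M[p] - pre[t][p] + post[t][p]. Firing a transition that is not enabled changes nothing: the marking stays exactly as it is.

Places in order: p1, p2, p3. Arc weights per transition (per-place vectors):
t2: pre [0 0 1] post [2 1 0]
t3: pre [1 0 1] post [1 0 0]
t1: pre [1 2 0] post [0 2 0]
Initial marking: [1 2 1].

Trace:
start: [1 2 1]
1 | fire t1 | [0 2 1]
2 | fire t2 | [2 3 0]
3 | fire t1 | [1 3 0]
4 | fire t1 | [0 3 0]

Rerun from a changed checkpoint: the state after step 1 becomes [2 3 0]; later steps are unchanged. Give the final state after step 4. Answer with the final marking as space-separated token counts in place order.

0 3 0

state after step 1 := [2 3 0]
2 | fire t2 | [2 3 0]
3 | fire t1 | [1 3 0]
4 | fire t1 | [0 3 0]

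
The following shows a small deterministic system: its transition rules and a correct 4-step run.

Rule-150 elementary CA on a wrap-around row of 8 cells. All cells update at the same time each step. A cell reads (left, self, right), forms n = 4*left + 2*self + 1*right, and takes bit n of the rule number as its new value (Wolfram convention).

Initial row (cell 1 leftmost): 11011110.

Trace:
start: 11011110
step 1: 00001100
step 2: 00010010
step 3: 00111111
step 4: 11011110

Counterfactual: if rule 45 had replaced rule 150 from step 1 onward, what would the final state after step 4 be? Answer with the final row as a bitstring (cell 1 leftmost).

00010100

(re-executing steps 1..4 under rule 45; state before step 1: 11011110)
step 1: 10110001
step 2: 01100101
step 3: 11000111
step 4: 00010100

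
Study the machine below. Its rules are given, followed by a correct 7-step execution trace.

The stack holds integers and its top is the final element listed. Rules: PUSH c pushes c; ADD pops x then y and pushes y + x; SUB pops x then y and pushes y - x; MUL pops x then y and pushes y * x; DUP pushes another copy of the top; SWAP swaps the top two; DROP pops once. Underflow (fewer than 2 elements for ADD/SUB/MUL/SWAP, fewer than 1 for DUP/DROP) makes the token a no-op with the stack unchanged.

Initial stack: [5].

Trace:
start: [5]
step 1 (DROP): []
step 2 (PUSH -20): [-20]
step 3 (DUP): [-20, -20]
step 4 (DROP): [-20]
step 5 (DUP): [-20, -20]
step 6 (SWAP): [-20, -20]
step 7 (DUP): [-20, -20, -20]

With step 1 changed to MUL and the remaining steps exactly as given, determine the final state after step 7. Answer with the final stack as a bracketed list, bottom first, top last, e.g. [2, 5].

[5, -20, -20, -20]

(re-executing from step 1 with the substitution; state before step 1: [5])
step 1 (MUL): [5]
step 2 (PUSH -20): [5, -20]
step 3 (DUP): [5, -20, -20]
step 4 (DROP): [5, -20]
step 5 (DUP): [5, -20, -20]
step 6 (SWAP): [5, -20, -20]
step 7 (DUP): [5, -20, -20, -20]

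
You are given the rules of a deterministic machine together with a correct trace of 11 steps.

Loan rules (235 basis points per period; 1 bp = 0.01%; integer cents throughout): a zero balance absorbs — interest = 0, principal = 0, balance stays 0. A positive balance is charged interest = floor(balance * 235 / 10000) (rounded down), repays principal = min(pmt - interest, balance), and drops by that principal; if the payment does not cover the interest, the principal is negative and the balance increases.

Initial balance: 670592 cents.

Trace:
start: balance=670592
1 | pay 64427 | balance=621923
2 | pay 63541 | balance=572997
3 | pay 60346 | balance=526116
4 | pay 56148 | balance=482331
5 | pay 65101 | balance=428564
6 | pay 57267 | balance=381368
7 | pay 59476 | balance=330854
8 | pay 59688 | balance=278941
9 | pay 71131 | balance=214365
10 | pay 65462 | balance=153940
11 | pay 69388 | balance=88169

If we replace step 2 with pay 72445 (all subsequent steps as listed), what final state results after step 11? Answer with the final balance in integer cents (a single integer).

77194

(re-executing from step 2 with the substitution; state before step 2: balance=621923)
2 | pay 72445 | balance=564093
3 | pay 60346 | balance=517003
4 | pay 56148 | balance=473004
5 | pay 65101 | balance=419018
6 | pay 57267 | balance=371597
7 | pay 59476 | balance=320853
8 | pay 59688 | balance=268705
9 | pay 71131 | balance=203888
10 | pay 65462 | balance=143217
11 | pay 69388 | balance=77194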